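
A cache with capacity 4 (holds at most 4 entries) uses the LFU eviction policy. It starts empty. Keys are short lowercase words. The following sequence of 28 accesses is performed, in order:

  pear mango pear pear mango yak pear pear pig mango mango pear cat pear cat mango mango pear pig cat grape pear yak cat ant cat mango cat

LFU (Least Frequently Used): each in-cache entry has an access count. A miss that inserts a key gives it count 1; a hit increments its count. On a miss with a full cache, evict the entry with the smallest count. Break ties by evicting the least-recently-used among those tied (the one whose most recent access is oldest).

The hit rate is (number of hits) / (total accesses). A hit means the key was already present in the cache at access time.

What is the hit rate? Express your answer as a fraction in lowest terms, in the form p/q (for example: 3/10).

LFU simulation (capacity=4):
  1. access pear: MISS. Cache: [pear(c=1)]
  2. access mango: MISS. Cache: [pear(c=1) mango(c=1)]
  3. access pear: HIT, count now 2. Cache: [mango(c=1) pear(c=2)]
  4. access pear: HIT, count now 3. Cache: [mango(c=1) pear(c=3)]
  5. access mango: HIT, count now 2. Cache: [mango(c=2) pear(c=3)]
  6. access yak: MISS. Cache: [yak(c=1) mango(c=2) pear(c=3)]
  7. access pear: HIT, count now 4. Cache: [yak(c=1) mango(c=2) pear(c=4)]
  8. access pear: HIT, count now 5. Cache: [yak(c=1) mango(c=2) pear(c=5)]
  9. access pig: MISS. Cache: [yak(c=1) pig(c=1) mango(c=2) pear(c=5)]
  10. access mango: HIT, count now 3. Cache: [yak(c=1) pig(c=1) mango(c=3) pear(c=5)]
  11. access mango: HIT, count now 4. Cache: [yak(c=1) pig(c=1) mango(c=4) pear(c=5)]
  12. access pear: HIT, count now 6. Cache: [yak(c=1) pig(c=1) mango(c=4) pear(c=6)]
  13. access cat: MISS, evict yak(c=1). Cache: [pig(c=1) cat(c=1) mango(c=4) pear(c=6)]
  14. access pear: HIT, count now 7. Cache: [pig(c=1) cat(c=1) mango(c=4) pear(c=7)]
  15. access cat: HIT, count now 2. Cache: [pig(c=1) cat(c=2) mango(c=4) pear(c=7)]
  16. access mango: HIT, count now 5. Cache: [pig(c=1) cat(c=2) mango(c=5) pear(c=7)]
  17. access mango: HIT, count now 6. Cache: [pig(c=1) cat(c=2) mango(c=6) pear(c=7)]
  18. access pear: HIT, count now 8. Cache: [pig(c=1) cat(c=2) mango(c=6) pear(c=8)]
  19. access pig: HIT, count now 2. Cache: [cat(c=2) pig(c=2) mango(c=6) pear(c=8)]
  20. access cat: HIT, count now 3. Cache: [pig(c=2) cat(c=3) mango(c=6) pear(c=8)]
  21. access grape: MISS, evict pig(c=2). Cache: [grape(c=1) cat(c=3) mango(c=6) pear(c=8)]
  22. access pear: HIT, count now 9. Cache: [grape(c=1) cat(c=3) mango(c=6) pear(c=9)]
  23. access yak: MISS, evict grape(c=1). Cache: [yak(c=1) cat(c=3) mango(c=6) pear(c=9)]
  24. access cat: HIT, count now 4. Cache: [yak(c=1) cat(c=4) mango(c=6) pear(c=9)]
  25. access ant: MISS, evict yak(c=1). Cache: [ant(c=1) cat(c=4) mango(c=6) pear(c=9)]
  26. access cat: HIT, count now 5. Cache: [ant(c=1) cat(c=5) mango(c=6) pear(c=9)]
  27. access mango: HIT, count now 7. Cache: [ant(c=1) cat(c=5) mango(c=7) pear(c=9)]
  28. access cat: HIT, count now 6. Cache: [ant(c=1) cat(c=6) mango(c=7) pear(c=9)]
Total: 20 hits, 8 misses, 4 evictions

Hit rate = 20/28 = 5/7

Answer: 5/7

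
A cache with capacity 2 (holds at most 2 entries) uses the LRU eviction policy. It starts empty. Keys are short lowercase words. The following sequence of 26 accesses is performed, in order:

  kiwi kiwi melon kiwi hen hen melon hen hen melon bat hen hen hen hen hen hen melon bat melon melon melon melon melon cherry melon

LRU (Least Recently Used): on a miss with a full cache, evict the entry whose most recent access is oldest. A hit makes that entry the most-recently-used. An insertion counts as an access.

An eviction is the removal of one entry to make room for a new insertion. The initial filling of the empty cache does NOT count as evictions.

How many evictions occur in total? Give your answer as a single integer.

Answer: 7

Derivation:
LRU simulation (capacity=2):
  1. access kiwi: MISS. Cache (LRU->MRU): [kiwi]
  2. access kiwi: HIT. Cache (LRU->MRU): [kiwi]
  3. access melon: MISS. Cache (LRU->MRU): [kiwi melon]
  4. access kiwi: HIT. Cache (LRU->MRU): [melon kiwi]
  5. access hen: MISS, evict melon. Cache (LRU->MRU): [kiwi hen]
  6. access hen: HIT. Cache (LRU->MRU): [kiwi hen]
  7. access melon: MISS, evict kiwi. Cache (LRU->MRU): [hen melon]
  8. access hen: HIT. Cache (LRU->MRU): [melon hen]
  9. access hen: HIT. Cache (LRU->MRU): [melon hen]
  10. access melon: HIT. Cache (LRU->MRU): [hen melon]
  11. access bat: MISS, evict hen. Cache (LRU->MRU): [melon bat]
  12. access hen: MISS, evict melon. Cache (LRU->MRU): [bat hen]
  13. access hen: HIT. Cache (LRU->MRU): [bat hen]
  14. access hen: HIT. Cache (LRU->MRU): [bat hen]
  15. access hen: HIT. Cache (LRU->MRU): [bat hen]
  16. access hen: HIT. Cache (LRU->MRU): [bat hen]
  17. access hen: HIT. Cache (LRU->MRU): [bat hen]
  18. access melon: MISS, evict bat. Cache (LRU->MRU): [hen melon]
  19. access bat: MISS, evict hen. Cache (LRU->MRU): [melon bat]
  20. access melon: HIT. Cache (LRU->MRU): [bat melon]
  21. access melon: HIT. Cache (LRU->MRU): [bat melon]
  22. access melon: HIT. Cache (LRU->MRU): [bat melon]
  23. access melon: HIT. Cache (LRU->MRU): [bat melon]
  24. access melon: HIT. Cache (LRU->MRU): [bat melon]
  25. access cherry: MISS, evict bat. Cache (LRU->MRU): [melon cherry]
  26. access melon: HIT. Cache (LRU->MRU): [cherry melon]
Total: 17 hits, 9 misses, 7 evictions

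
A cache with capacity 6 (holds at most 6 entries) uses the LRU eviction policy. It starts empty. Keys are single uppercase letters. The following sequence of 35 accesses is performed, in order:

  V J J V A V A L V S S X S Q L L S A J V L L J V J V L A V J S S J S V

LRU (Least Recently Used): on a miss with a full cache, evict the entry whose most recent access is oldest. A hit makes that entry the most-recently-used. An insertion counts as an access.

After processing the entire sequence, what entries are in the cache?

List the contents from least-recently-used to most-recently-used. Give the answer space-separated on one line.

LRU simulation (capacity=6):
  1. access V: MISS. Cache (LRU->MRU): [V]
  2. access J: MISS. Cache (LRU->MRU): [V J]
  3. access J: HIT. Cache (LRU->MRU): [V J]
  4. access V: HIT. Cache (LRU->MRU): [J V]
  5. access A: MISS. Cache (LRU->MRU): [J V A]
  6. access V: HIT. Cache (LRU->MRU): [J A V]
  7. access A: HIT. Cache (LRU->MRU): [J V A]
  8. access L: MISS. Cache (LRU->MRU): [J V A L]
  9. access V: HIT. Cache (LRU->MRU): [J A L V]
  10. access S: MISS. Cache (LRU->MRU): [J A L V S]
  11. access S: HIT. Cache (LRU->MRU): [J A L V S]
  12. access X: MISS. Cache (LRU->MRU): [J A L V S X]
  13. access S: HIT. Cache (LRU->MRU): [J A L V X S]
  14. access Q: MISS, evict J. Cache (LRU->MRU): [A L V X S Q]
  15. access L: HIT. Cache (LRU->MRU): [A V X S Q L]
  16. access L: HIT. Cache (LRU->MRU): [A V X S Q L]
  17. access S: HIT. Cache (LRU->MRU): [A V X Q L S]
  18. access A: HIT. Cache (LRU->MRU): [V X Q L S A]
  19. access J: MISS, evict V. Cache (LRU->MRU): [X Q L S A J]
  20. access V: MISS, evict X. Cache (LRU->MRU): [Q L S A J V]
  21. access L: HIT. Cache (LRU->MRU): [Q S A J V L]
  22. access L: HIT. Cache (LRU->MRU): [Q S A J V L]
  23. access J: HIT. Cache (LRU->MRU): [Q S A V L J]
  24. access V: HIT. Cache (LRU->MRU): [Q S A L J V]
  25. access J: HIT. Cache (LRU->MRU): [Q S A L V J]
  26. access V: HIT. Cache (LRU->MRU): [Q S A L J V]
  27. access L: HIT. Cache (LRU->MRU): [Q S A J V L]
  28. access A: HIT. Cache (LRU->MRU): [Q S J V L A]
  29. access V: HIT. Cache (LRU->MRU): [Q S J L A V]
  30. access J: HIT. Cache (LRU->MRU): [Q S L A V J]
  31. access S: HIT. Cache (LRU->MRU): [Q L A V J S]
  32. access S: HIT. Cache (LRU->MRU): [Q L A V J S]
  33. access J: HIT. Cache (LRU->MRU): [Q L A V S J]
  34. access S: HIT. Cache (LRU->MRU): [Q L A V J S]
  35. access V: HIT. Cache (LRU->MRU): [Q L A J S V]
Total: 26 hits, 9 misses, 3 evictions

Answer: Q L A J S V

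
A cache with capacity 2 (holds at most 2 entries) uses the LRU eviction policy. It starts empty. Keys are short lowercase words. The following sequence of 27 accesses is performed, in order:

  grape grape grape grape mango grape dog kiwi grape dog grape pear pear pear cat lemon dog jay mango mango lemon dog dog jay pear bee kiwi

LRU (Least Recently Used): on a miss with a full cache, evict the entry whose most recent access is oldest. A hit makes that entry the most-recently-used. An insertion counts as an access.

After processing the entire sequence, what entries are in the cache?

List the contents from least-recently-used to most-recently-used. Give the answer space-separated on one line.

LRU simulation (capacity=2):
  1. access grape: MISS. Cache (LRU->MRU): [grape]
  2. access grape: HIT. Cache (LRU->MRU): [grape]
  3. access grape: HIT. Cache (LRU->MRU): [grape]
  4. access grape: HIT. Cache (LRU->MRU): [grape]
  5. access mango: MISS. Cache (LRU->MRU): [grape mango]
  6. access grape: HIT. Cache (LRU->MRU): [mango grape]
  7. access dog: MISS, evict mango. Cache (LRU->MRU): [grape dog]
  8. access kiwi: MISS, evict grape. Cache (LRU->MRU): [dog kiwi]
  9. access grape: MISS, evict dog. Cache (LRU->MRU): [kiwi grape]
  10. access dog: MISS, evict kiwi. Cache (LRU->MRU): [grape dog]
  11. access grape: HIT. Cache (LRU->MRU): [dog grape]
  12. access pear: MISS, evict dog. Cache (LRU->MRU): [grape pear]
  13. access pear: HIT. Cache (LRU->MRU): [grape pear]
  14. access pear: HIT. Cache (LRU->MRU): [grape pear]
  15. access cat: MISS, evict grape. Cache (LRU->MRU): [pear cat]
  16. access lemon: MISS, evict pear. Cache (LRU->MRU): [cat lemon]
  17. access dog: MISS, evict cat. Cache (LRU->MRU): [lemon dog]
  18. access jay: MISS, evict lemon. Cache (LRU->MRU): [dog jay]
  19. access mango: MISS, evict dog. Cache (LRU->MRU): [jay mango]
  20. access mango: HIT. Cache (LRU->MRU): [jay mango]
  21. access lemon: MISS, evict jay. Cache (LRU->MRU): [mango lemon]
  22. access dog: MISS, evict mango. Cache (LRU->MRU): [lemon dog]
  23. access dog: HIT. Cache (LRU->MRU): [lemon dog]
  24. access jay: MISS, evict lemon. Cache (LRU->MRU): [dog jay]
  25. access pear: MISS, evict dog. Cache (LRU->MRU): [jay pear]
  26. access bee: MISS, evict jay. Cache (LRU->MRU): [pear bee]
  27. access kiwi: MISS, evict pear. Cache (LRU->MRU): [bee kiwi]
Total: 9 hits, 18 misses, 16 evictions

Answer: bee kiwi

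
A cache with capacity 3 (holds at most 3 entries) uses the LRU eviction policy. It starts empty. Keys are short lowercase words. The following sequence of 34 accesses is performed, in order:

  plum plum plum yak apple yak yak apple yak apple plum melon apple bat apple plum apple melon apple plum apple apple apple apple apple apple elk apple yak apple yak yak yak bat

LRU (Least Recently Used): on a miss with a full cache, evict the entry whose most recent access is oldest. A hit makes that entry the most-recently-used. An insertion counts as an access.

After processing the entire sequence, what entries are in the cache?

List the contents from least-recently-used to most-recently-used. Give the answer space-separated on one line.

Answer: apple yak bat

Derivation:
LRU simulation (capacity=3):
  1. access plum: MISS. Cache (LRU->MRU): [plum]
  2. access plum: HIT. Cache (LRU->MRU): [plum]
  3. access plum: HIT. Cache (LRU->MRU): [plum]
  4. access yak: MISS. Cache (LRU->MRU): [plum yak]
  5. access apple: MISS. Cache (LRU->MRU): [plum yak apple]
  6. access yak: HIT. Cache (LRU->MRU): [plum apple yak]
  7. access yak: HIT. Cache (LRU->MRU): [plum apple yak]
  8. access apple: HIT. Cache (LRU->MRU): [plum yak apple]
  9. access yak: HIT. Cache (LRU->MRU): [plum apple yak]
  10. access apple: HIT. Cache (LRU->MRU): [plum yak apple]
  11. access plum: HIT. Cache (LRU->MRU): [yak apple plum]
  12. access melon: MISS, evict yak. Cache (LRU->MRU): [apple plum melon]
  13. access apple: HIT. Cache (LRU->MRU): [plum melon apple]
  14. access bat: MISS, evict plum. Cache (LRU->MRU): [melon apple bat]
  15. access apple: HIT. Cache (LRU->MRU): [melon bat apple]
  16. access plum: MISS, evict melon. Cache (LRU->MRU): [bat apple plum]
  17. access apple: HIT. Cache (LRU->MRU): [bat plum apple]
  18. access melon: MISS, evict bat. Cache (LRU->MRU): [plum apple melon]
  19. access apple: HIT. Cache (LRU->MRU): [plum melon apple]
  20. access plum: HIT. Cache (LRU->MRU): [melon apple plum]
  21. access apple: HIT. Cache (LRU->MRU): [melon plum apple]
  22. access apple: HIT. Cache (LRU->MRU): [melon plum apple]
  23. access apple: HIT. Cache (LRU->MRU): [melon plum apple]
  24. access apple: HIT. Cache (LRU->MRU): [melon plum apple]
  25. access apple: HIT. Cache (LRU->MRU): [melon plum apple]
  26. access apple: HIT. Cache (LRU->MRU): [melon plum apple]
  27. access elk: MISS, evict melon. Cache (LRU->MRU): [plum apple elk]
  28. access apple: HIT. Cache (LRU->MRU): [plum elk apple]
  29. access yak: MISS, evict plum. Cache (LRU->MRU): [elk apple yak]
  30. access apple: HIT. Cache (LRU->MRU): [elk yak apple]
  31. access yak: HIT. Cache (LRU->MRU): [elk apple yak]
  32. access yak: HIT. Cache (LRU->MRU): [elk apple yak]
  33. access yak: HIT. Cache (LRU->MRU): [elk apple yak]
  34. access bat: MISS, evict elk. Cache (LRU->MRU): [apple yak bat]
Total: 24 hits, 10 misses, 7 evictions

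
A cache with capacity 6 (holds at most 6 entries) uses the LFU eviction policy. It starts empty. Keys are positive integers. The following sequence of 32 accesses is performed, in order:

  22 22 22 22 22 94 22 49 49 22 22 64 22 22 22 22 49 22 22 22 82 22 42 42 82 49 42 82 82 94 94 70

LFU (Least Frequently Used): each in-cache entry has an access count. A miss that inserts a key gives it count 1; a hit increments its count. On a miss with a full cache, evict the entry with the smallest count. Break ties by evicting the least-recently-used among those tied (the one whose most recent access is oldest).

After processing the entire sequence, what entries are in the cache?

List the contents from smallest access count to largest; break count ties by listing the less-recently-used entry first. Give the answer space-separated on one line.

LFU simulation (capacity=6):
  1. access 22: MISS. Cache: [22(c=1)]
  2. access 22: HIT, count now 2. Cache: [22(c=2)]
  3. access 22: HIT, count now 3. Cache: [22(c=3)]
  4. access 22: HIT, count now 4. Cache: [22(c=4)]
  5. access 22: HIT, count now 5. Cache: [22(c=5)]
  6. access 94: MISS. Cache: [94(c=1) 22(c=5)]
  7. access 22: HIT, count now 6. Cache: [94(c=1) 22(c=6)]
  8. access 49: MISS. Cache: [94(c=1) 49(c=1) 22(c=6)]
  9. access 49: HIT, count now 2. Cache: [94(c=1) 49(c=2) 22(c=6)]
  10. access 22: HIT, count now 7. Cache: [94(c=1) 49(c=2) 22(c=7)]
  11. access 22: HIT, count now 8. Cache: [94(c=1) 49(c=2) 22(c=8)]
  12. access 64: MISS. Cache: [94(c=1) 64(c=1) 49(c=2) 22(c=8)]
  13. access 22: HIT, count now 9. Cache: [94(c=1) 64(c=1) 49(c=2) 22(c=9)]
  14. access 22: HIT, count now 10. Cache: [94(c=1) 64(c=1) 49(c=2) 22(c=10)]
  15. access 22: HIT, count now 11. Cache: [94(c=1) 64(c=1) 49(c=2) 22(c=11)]
  16. access 22: HIT, count now 12. Cache: [94(c=1) 64(c=1) 49(c=2) 22(c=12)]
  17. access 49: HIT, count now 3. Cache: [94(c=1) 64(c=1) 49(c=3) 22(c=12)]
  18. access 22: HIT, count now 13. Cache: [94(c=1) 64(c=1) 49(c=3) 22(c=13)]
  19. access 22: HIT, count now 14. Cache: [94(c=1) 64(c=1) 49(c=3) 22(c=14)]
  20. access 22: HIT, count now 15. Cache: [94(c=1) 64(c=1) 49(c=3) 22(c=15)]
  21. access 82: MISS. Cache: [94(c=1) 64(c=1) 82(c=1) 49(c=3) 22(c=15)]
  22. access 22: HIT, count now 16. Cache: [94(c=1) 64(c=1) 82(c=1) 49(c=3) 22(c=16)]
  23. access 42: MISS. Cache: [94(c=1) 64(c=1) 82(c=1) 42(c=1) 49(c=3) 22(c=16)]
  24. access 42: HIT, count now 2. Cache: [94(c=1) 64(c=1) 82(c=1) 42(c=2) 49(c=3) 22(c=16)]
  25. access 82: HIT, count now 2. Cache: [94(c=1) 64(c=1) 42(c=2) 82(c=2) 49(c=3) 22(c=16)]
  26. access 49: HIT, count now 4. Cache: [94(c=1) 64(c=1) 42(c=2) 82(c=2) 49(c=4) 22(c=16)]
  27. access 42: HIT, count now 3. Cache: [94(c=1) 64(c=1) 82(c=2) 42(c=3) 49(c=4) 22(c=16)]
  28. access 82: HIT, count now 3. Cache: [94(c=1) 64(c=1) 42(c=3) 82(c=3) 49(c=4) 22(c=16)]
  29. access 82: HIT, count now 4. Cache: [94(c=1) 64(c=1) 42(c=3) 49(c=4) 82(c=4) 22(c=16)]
  30. access 94: HIT, count now 2. Cache: [64(c=1) 94(c=2) 42(c=3) 49(c=4) 82(c=4) 22(c=16)]
  31. access 94: HIT, count now 3. Cache: [64(c=1) 42(c=3) 94(c=3) 49(c=4) 82(c=4) 22(c=16)]
  32. access 70: MISS, evict 64(c=1). Cache: [70(c=1) 42(c=3) 94(c=3) 49(c=4) 82(c=4) 22(c=16)]
Total: 25 hits, 7 misses, 1 evictions

Answer: 70 42 94 49 82 22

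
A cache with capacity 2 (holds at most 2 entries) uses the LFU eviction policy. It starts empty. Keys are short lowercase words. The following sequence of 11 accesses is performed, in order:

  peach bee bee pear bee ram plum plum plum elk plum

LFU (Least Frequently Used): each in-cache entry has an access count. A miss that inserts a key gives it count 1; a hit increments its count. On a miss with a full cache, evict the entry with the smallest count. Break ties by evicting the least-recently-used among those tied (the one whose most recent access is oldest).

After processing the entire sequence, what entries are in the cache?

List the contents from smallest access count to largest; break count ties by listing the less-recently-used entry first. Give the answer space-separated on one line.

Answer: elk plum

Derivation:
LFU simulation (capacity=2):
  1. access peach: MISS. Cache: [peach(c=1)]
  2. access bee: MISS. Cache: [peach(c=1) bee(c=1)]
  3. access bee: HIT, count now 2. Cache: [peach(c=1) bee(c=2)]
  4. access pear: MISS, evict peach(c=1). Cache: [pear(c=1) bee(c=2)]
  5. access bee: HIT, count now 3. Cache: [pear(c=1) bee(c=3)]
  6. access ram: MISS, evict pear(c=1). Cache: [ram(c=1) bee(c=3)]
  7. access plum: MISS, evict ram(c=1). Cache: [plum(c=1) bee(c=3)]
  8. access plum: HIT, count now 2. Cache: [plum(c=2) bee(c=3)]
  9. access plum: HIT, count now 3. Cache: [bee(c=3) plum(c=3)]
  10. access elk: MISS, evict bee(c=3). Cache: [elk(c=1) plum(c=3)]
  11. access plum: HIT, count now 4. Cache: [elk(c=1) plum(c=4)]
Total: 5 hits, 6 misses, 4 evictions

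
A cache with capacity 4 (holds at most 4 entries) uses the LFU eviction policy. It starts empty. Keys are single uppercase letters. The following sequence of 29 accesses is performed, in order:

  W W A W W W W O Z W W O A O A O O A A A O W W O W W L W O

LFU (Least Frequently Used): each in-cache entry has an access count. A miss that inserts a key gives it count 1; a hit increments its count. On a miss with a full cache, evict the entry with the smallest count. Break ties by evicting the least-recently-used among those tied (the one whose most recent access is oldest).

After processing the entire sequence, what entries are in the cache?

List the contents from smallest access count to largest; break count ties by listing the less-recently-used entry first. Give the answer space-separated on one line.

LFU simulation (capacity=4):
  1. access W: MISS. Cache: [W(c=1)]
  2. access W: HIT, count now 2. Cache: [W(c=2)]
  3. access A: MISS. Cache: [A(c=1) W(c=2)]
  4. access W: HIT, count now 3. Cache: [A(c=1) W(c=3)]
  5. access W: HIT, count now 4. Cache: [A(c=1) W(c=4)]
  6. access W: HIT, count now 5. Cache: [A(c=1) W(c=5)]
  7. access W: HIT, count now 6. Cache: [A(c=1) W(c=6)]
  8. access O: MISS. Cache: [A(c=1) O(c=1) W(c=6)]
  9. access Z: MISS. Cache: [A(c=1) O(c=1) Z(c=1) W(c=6)]
  10. access W: HIT, count now 7. Cache: [A(c=1) O(c=1) Z(c=1) W(c=7)]
  11. access W: HIT, count now 8. Cache: [A(c=1) O(c=1) Z(c=1) W(c=8)]
  12. access O: HIT, count now 2. Cache: [A(c=1) Z(c=1) O(c=2) W(c=8)]
  13. access A: HIT, count now 2. Cache: [Z(c=1) O(c=2) A(c=2) W(c=8)]
  14. access O: HIT, count now 3. Cache: [Z(c=1) A(c=2) O(c=3) W(c=8)]
  15. access A: HIT, count now 3. Cache: [Z(c=1) O(c=3) A(c=3) W(c=8)]
  16. access O: HIT, count now 4. Cache: [Z(c=1) A(c=3) O(c=4) W(c=8)]
  17. access O: HIT, count now 5. Cache: [Z(c=1) A(c=3) O(c=5) W(c=8)]
  18. access A: HIT, count now 4. Cache: [Z(c=1) A(c=4) O(c=5) W(c=8)]
  19. access A: HIT, count now 5. Cache: [Z(c=1) O(c=5) A(c=5) W(c=8)]
  20. access A: HIT, count now 6. Cache: [Z(c=1) O(c=5) A(c=6) W(c=8)]
  21. access O: HIT, count now 6. Cache: [Z(c=1) A(c=6) O(c=6) W(c=8)]
  22. access W: HIT, count now 9. Cache: [Z(c=1) A(c=6) O(c=6) W(c=9)]
  23. access W: HIT, count now 10. Cache: [Z(c=1) A(c=6) O(c=6) W(c=10)]
  24. access O: HIT, count now 7. Cache: [Z(c=1) A(c=6) O(c=7) W(c=10)]
  25. access W: HIT, count now 11. Cache: [Z(c=1) A(c=6) O(c=7) W(c=11)]
  26. access W: HIT, count now 12. Cache: [Z(c=1) A(c=6) O(c=7) W(c=12)]
  27. access L: MISS, evict Z(c=1). Cache: [L(c=1) A(c=6) O(c=7) W(c=12)]
  28. access W: HIT, count now 13. Cache: [L(c=1) A(c=6) O(c=7) W(c=13)]
  29. access O: HIT, count now 8. Cache: [L(c=1) A(c=6) O(c=8) W(c=13)]
Total: 24 hits, 5 misses, 1 evictions

Answer: L A O W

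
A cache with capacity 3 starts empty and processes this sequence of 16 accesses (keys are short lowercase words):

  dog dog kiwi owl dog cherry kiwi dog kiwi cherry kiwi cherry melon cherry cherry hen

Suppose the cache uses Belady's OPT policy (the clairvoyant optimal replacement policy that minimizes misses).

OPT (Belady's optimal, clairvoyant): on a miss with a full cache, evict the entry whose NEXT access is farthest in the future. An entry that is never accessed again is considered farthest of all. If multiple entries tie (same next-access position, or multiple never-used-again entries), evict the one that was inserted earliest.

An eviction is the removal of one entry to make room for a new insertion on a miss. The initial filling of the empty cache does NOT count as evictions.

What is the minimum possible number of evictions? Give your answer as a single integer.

Answer: 3

Derivation:
OPT (Belady) simulation (capacity=3):
  1. access dog: MISS. Cache: [dog]
  2. access dog: HIT. Next use of dog: step 5. Cache: [dog]
  3. access kiwi: MISS. Cache: [dog kiwi]
  4. access owl: MISS. Cache: [dog kiwi owl]
  5. access dog: HIT. Next use of dog: step 8. Cache: [dog kiwi owl]
  6. access cherry: MISS, evict owl (next use: never). Cache: [dog kiwi cherry]
  7. access kiwi: HIT. Next use of kiwi: step 9. Cache: [dog kiwi cherry]
  8. access dog: HIT. Next use of dog: never. Cache: [dog kiwi cherry]
  9. access kiwi: HIT. Next use of kiwi: step 11. Cache: [dog kiwi cherry]
  10. access cherry: HIT. Next use of cherry: step 12. Cache: [dog kiwi cherry]
  11. access kiwi: HIT. Next use of kiwi: never. Cache: [dog kiwi cherry]
  12. access cherry: HIT. Next use of cherry: step 14. Cache: [dog kiwi cherry]
  13. access melon: MISS, evict dog (next use: never). Cache: [kiwi cherry melon]
  14. access cherry: HIT. Next use of cherry: step 15. Cache: [kiwi cherry melon]
  15. access cherry: HIT. Next use of cherry: never. Cache: [kiwi cherry melon]
  16. access hen: MISS, evict kiwi (next use: never). Cache: [cherry melon hen]
Total: 10 hits, 6 misses, 3 evictions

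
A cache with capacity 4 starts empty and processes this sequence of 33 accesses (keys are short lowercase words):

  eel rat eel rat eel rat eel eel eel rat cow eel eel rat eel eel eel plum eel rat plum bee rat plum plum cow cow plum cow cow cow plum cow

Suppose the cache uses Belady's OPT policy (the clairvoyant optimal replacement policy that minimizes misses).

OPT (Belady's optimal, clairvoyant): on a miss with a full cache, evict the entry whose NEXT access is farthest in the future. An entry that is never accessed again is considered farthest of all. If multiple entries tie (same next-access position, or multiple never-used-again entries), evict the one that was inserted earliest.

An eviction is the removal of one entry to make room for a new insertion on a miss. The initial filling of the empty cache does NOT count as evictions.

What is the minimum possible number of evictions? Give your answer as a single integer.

OPT (Belady) simulation (capacity=4):
  1. access eel: MISS. Cache: [eel]
  2. access rat: MISS. Cache: [eel rat]
  3. access eel: HIT. Next use of eel: step 5. Cache: [eel rat]
  4. access rat: HIT. Next use of rat: step 6. Cache: [eel rat]
  5. access eel: HIT. Next use of eel: step 7. Cache: [eel rat]
  6. access rat: HIT. Next use of rat: step 10. Cache: [eel rat]
  7. access eel: HIT. Next use of eel: step 8. Cache: [eel rat]
  8. access eel: HIT. Next use of eel: step 9. Cache: [eel rat]
  9. access eel: HIT. Next use of eel: step 12. Cache: [eel rat]
  10. access rat: HIT. Next use of rat: step 14. Cache: [eel rat]
  11. access cow: MISS. Cache: [eel rat cow]
  12. access eel: HIT. Next use of eel: step 13. Cache: [eel rat cow]
  13. access eel: HIT. Next use of eel: step 15. Cache: [eel rat cow]
  14. access rat: HIT. Next use of rat: step 20. Cache: [eel rat cow]
  15. access eel: HIT. Next use of eel: step 16. Cache: [eel rat cow]
  16. access eel: HIT. Next use of eel: step 17. Cache: [eel rat cow]
  17. access eel: HIT. Next use of eel: step 19. Cache: [eel rat cow]
  18. access plum: MISS. Cache: [eel rat cow plum]
  19. access eel: HIT. Next use of eel: never. Cache: [eel rat cow plum]
  20. access rat: HIT. Next use of rat: step 23. Cache: [eel rat cow plum]
  21. access plum: HIT. Next use of plum: step 24. Cache: [eel rat cow plum]
  22. access bee: MISS, evict eel (next use: never). Cache: [rat cow plum bee]
  23. access rat: HIT. Next use of rat: never. Cache: [rat cow plum bee]
  24. access plum: HIT. Next use of plum: step 25. Cache: [rat cow plum bee]
  25. access plum: HIT. Next use of plum: step 28. Cache: [rat cow plum bee]
  26. access cow: HIT. Next use of cow: step 27. Cache: [rat cow plum bee]
  27. access cow: HIT. Next use of cow: step 29. Cache: [rat cow plum bee]
  28. access plum: HIT. Next use of plum: step 32. Cache: [rat cow plum bee]
  29. access cow: HIT. Next use of cow: step 30. Cache: [rat cow plum bee]
  30. access cow: HIT. Next use of cow: step 31. Cache: [rat cow plum bee]
  31. access cow: HIT. Next use of cow: step 33. Cache: [rat cow plum bee]
  32. access plum: HIT. Next use of plum: never. Cache: [rat cow plum bee]
  33. access cow: HIT. Next use of cow: never. Cache: [rat cow plum bee]
Total: 28 hits, 5 misses, 1 evictions

Answer: 1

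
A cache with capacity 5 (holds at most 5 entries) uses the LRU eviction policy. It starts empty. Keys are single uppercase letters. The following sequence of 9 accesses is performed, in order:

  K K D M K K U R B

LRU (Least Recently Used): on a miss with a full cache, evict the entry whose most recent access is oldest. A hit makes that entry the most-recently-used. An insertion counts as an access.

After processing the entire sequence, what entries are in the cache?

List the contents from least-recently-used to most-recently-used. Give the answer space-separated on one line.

LRU simulation (capacity=5):
  1. access K: MISS. Cache (LRU->MRU): [K]
  2. access K: HIT. Cache (LRU->MRU): [K]
  3. access D: MISS. Cache (LRU->MRU): [K D]
  4. access M: MISS. Cache (LRU->MRU): [K D M]
  5. access K: HIT. Cache (LRU->MRU): [D M K]
  6. access K: HIT. Cache (LRU->MRU): [D M K]
  7. access U: MISS. Cache (LRU->MRU): [D M K U]
  8. access R: MISS. Cache (LRU->MRU): [D M K U R]
  9. access B: MISS, evict D. Cache (LRU->MRU): [M K U R B]
Total: 3 hits, 6 misses, 1 evictions

Answer: M K U R B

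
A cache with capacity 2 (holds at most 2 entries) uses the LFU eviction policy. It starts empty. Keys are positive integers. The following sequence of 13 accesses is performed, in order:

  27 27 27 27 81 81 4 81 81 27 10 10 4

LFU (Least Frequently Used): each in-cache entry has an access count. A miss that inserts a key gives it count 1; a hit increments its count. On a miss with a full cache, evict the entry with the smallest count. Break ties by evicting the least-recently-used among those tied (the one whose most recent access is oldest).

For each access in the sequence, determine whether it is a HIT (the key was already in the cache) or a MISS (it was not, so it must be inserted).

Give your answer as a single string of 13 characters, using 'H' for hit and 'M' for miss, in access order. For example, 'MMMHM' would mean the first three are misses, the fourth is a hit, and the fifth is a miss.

Answer: MHHHMHMMHHMHM

Derivation:
LFU simulation (capacity=2):
  1. access 27: MISS. Cache: [27(c=1)]
  2. access 27: HIT, count now 2. Cache: [27(c=2)]
  3. access 27: HIT, count now 3. Cache: [27(c=3)]
  4. access 27: HIT, count now 4. Cache: [27(c=4)]
  5. access 81: MISS. Cache: [81(c=1) 27(c=4)]
  6. access 81: HIT, count now 2. Cache: [81(c=2) 27(c=4)]
  7. access 4: MISS, evict 81(c=2). Cache: [4(c=1) 27(c=4)]
  8. access 81: MISS, evict 4(c=1). Cache: [81(c=1) 27(c=4)]
  9. access 81: HIT, count now 2. Cache: [81(c=2) 27(c=4)]
  10. access 27: HIT, count now 5. Cache: [81(c=2) 27(c=5)]
  11. access 10: MISS, evict 81(c=2). Cache: [10(c=1) 27(c=5)]
  12. access 10: HIT, count now 2. Cache: [10(c=2) 27(c=5)]
  13. access 4: MISS, evict 10(c=2). Cache: [4(c=1) 27(c=5)]
Total: 7 hits, 6 misses, 4 evictions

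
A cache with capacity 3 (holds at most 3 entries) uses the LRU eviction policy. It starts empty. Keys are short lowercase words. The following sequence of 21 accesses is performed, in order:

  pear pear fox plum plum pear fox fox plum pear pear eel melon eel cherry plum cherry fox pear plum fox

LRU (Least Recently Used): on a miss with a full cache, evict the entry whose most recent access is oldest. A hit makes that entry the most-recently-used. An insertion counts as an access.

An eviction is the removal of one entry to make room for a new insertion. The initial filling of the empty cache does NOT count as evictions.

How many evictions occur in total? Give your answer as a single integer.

Answer: 7

Derivation:
LRU simulation (capacity=3):
  1. access pear: MISS. Cache (LRU->MRU): [pear]
  2. access pear: HIT. Cache (LRU->MRU): [pear]
  3. access fox: MISS. Cache (LRU->MRU): [pear fox]
  4. access plum: MISS. Cache (LRU->MRU): [pear fox plum]
  5. access plum: HIT. Cache (LRU->MRU): [pear fox plum]
  6. access pear: HIT. Cache (LRU->MRU): [fox plum pear]
  7. access fox: HIT. Cache (LRU->MRU): [plum pear fox]
  8. access fox: HIT. Cache (LRU->MRU): [plum pear fox]
  9. access plum: HIT. Cache (LRU->MRU): [pear fox plum]
  10. access pear: HIT. Cache (LRU->MRU): [fox plum pear]
  11. access pear: HIT. Cache (LRU->MRU): [fox plum pear]
  12. access eel: MISS, evict fox. Cache (LRU->MRU): [plum pear eel]
  13. access melon: MISS, evict plum. Cache (LRU->MRU): [pear eel melon]
  14. access eel: HIT. Cache (LRU->MRU): [pear melon eel]
  15. access cherry: MISS, evict pear. Cache (LRU->MRU): [melon eel cherry]
  16. access plum: MISS, evict melon. Cache (LRU->MRU): [eel cherry plum]
  17. access cherry: HIT. Cache (LRU->MRU): [eel plum cherry]
  18. access fox: MISS, evict eel. Cache (LRU->MRU): [plum cherry fox]
  19. access pear: MISS, evict plum. Cache (LRU->MRU): [cherry fox pear]
  20. access plum: MISS, evict cherry. Cache (LRU->MRU): [fox pear plum]
  21. access fox: HIT. Cache (LRU->MRU): [pear plum fox]
Total: 11 hits, 10 misses, 7 evictions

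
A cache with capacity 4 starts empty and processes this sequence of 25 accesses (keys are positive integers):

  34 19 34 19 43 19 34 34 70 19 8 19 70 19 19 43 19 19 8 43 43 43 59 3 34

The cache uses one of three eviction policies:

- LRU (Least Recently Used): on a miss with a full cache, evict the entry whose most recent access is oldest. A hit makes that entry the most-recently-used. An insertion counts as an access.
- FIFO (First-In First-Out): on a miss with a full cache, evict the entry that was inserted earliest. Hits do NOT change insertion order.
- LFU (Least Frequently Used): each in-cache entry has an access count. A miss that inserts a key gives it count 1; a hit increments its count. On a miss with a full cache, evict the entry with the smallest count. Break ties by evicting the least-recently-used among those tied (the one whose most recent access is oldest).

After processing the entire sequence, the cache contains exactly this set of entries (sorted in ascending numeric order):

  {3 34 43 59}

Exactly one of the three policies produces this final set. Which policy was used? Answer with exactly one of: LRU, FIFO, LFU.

Simulating under each policy and comparing final sets:
  LRU: final set = {3 34 43 59} -> MATCHES target
  FIFO: final set = {3 8 34 59} -> differs
  LFU: final set = {3 19 34 43} -> differs
Only LRU produces the target set.

Answer: LRU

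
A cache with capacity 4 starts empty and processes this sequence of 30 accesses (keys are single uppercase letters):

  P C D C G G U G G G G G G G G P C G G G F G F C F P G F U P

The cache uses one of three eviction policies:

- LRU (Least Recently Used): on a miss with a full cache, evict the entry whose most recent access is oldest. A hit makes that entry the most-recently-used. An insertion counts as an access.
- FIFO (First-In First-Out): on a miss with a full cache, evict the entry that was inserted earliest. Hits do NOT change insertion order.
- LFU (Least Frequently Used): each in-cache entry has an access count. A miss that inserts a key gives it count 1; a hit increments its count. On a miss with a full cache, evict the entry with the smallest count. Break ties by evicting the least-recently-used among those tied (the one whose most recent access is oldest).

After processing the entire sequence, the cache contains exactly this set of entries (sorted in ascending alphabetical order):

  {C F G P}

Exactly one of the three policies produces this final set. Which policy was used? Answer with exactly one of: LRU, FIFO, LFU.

Simulating under each policy and comparing final sets:
  LRU: final set = {F G P U} -> differs
  FIFO: final set = {F G P U} -> differs
  LFU: final set = {C F G P} -> MATCHES target
Only LFU produces the target set.

Answer: LFU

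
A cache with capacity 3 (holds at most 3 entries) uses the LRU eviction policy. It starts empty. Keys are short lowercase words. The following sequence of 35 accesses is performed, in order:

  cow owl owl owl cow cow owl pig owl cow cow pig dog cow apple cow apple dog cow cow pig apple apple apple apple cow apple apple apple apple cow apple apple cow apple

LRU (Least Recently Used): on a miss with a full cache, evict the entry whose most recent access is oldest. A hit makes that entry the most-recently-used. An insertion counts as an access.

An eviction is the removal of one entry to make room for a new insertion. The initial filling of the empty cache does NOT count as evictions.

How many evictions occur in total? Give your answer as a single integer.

LRU simulation (capacity=3):
  1. access cow: MISS. Cache (LRU->MRU): [cow]
  2. access owl: MISS. Cache (LRU->MRU): [cow owl]
  3. access owl: HIT. Cache (LRU->MRU): [cow owl]
  4. access owl: HIT. Cache (LRU->MRU): [cow owl]
  5. access cow: HIT. Cache (LRU->MRU): [owl cow]
  6. access cow: HIT. Cache (LRU->MRU): [owl cow]
  7. access owl: HIT. Cache (LRU->MRU): [cow owl]
  8. access pig: MISS. Cache (LRU->MRU): [cow owl pig]
  9. access owl: HIT. Cache (LRU->MRU): [cow pig owl]
  10. access cow: HIT. Cache (LRU->MRU): [pig owl cow]
  11. access cow: HIT. Cache (LRU->MRU): [pig owl cow]
  12. access pig: HIT. Cache (LRU->MRU): [owl cow pig]
  13. access dog: MISS, evict owl. Cache (LRU->MRU): [cow pig dog]
  14. access cow: HIT. Cache (LRU->MRU): [pig dog cow]
  15. access apple: MISS, evict pig. Cache (LRU->MRU): [dog cow apple]
  16. access cow: HIT. Cache (LRU->MRU): [dog apple cow]
  17. access apple: HIT. Cache (LRU->MRU): [dog cow apple]
  18. access dog: HIT. Cache (LRU->MRU): [cow apple dog]
  19. access cow: HIT. Cache (LRU->MRU): [apple dog cow]
  20. access cow: HIT. Cache (LRU->MRU): [apple dog cow]
  21. access pig: MISS, evict apple. Cache (LRU->MRU): [dog cow pig]
  22. access apple: MISS, evict dog. Cache (LRU->MRU): [cow pig apple]
  23. access apple: HIT. Cache (LRU->MRU): [cow pig apple]
  24. access apple: HIT. Cache (LRU->MRU): [cow pig apple]
  25. access apple: HIT. Cache (LRU->MRU): [cow pig apple]
  26. access cow: HIT. Cache (LRU->MRU): [pig apple cow]
  27. access apple: HIT. Cache (LRU->MRU): [pig cow apple]
  28. access apple: HIT. Cache (LRU->MRU): [pig cow apple]
  29. access apple: HIT. Cache (LRU->MRU): [pig cow apple]
  30. access apple: HIT. Cache (LRU->MRU): [pig cow apple]
  31. access cow: HIT. Cache (LRU->MRU): [pig apple cow]
  32. access apple: HIT. Cache (LRU->MRU): [pig cow apple]
  33. access apple: HIT. Cache (LRU->MRU): [pig cow apple]
  34. access cow: HIT. Cache (LRU->MRU): [pig apple cow]
  35. access apple: HIT. Cache (LRU->MRU): [pig cow apple]
Total: 28 hits, 7 misses, 4 evictions

Answer: 4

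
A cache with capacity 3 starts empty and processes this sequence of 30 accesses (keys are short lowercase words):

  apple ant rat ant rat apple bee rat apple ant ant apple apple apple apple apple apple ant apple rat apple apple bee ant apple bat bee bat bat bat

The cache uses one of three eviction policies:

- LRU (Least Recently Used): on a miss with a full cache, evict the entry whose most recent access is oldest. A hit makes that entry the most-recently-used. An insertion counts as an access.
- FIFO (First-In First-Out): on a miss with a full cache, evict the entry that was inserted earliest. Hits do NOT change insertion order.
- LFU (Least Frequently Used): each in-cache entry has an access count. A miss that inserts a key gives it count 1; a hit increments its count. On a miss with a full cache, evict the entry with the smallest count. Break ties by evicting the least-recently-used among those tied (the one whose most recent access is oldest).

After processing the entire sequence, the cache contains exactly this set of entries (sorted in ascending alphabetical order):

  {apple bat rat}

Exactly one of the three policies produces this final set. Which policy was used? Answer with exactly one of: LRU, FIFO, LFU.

Simulating under each policy and comparing final sets:
  LRU: final set = {apple bat bee} -> differs
  FIFO: final set = {apple bat bee} -> differs
  LFU: final set = {apple bat rat} -> MATCHES target
Only LFU produces the target set.

Answer: LFU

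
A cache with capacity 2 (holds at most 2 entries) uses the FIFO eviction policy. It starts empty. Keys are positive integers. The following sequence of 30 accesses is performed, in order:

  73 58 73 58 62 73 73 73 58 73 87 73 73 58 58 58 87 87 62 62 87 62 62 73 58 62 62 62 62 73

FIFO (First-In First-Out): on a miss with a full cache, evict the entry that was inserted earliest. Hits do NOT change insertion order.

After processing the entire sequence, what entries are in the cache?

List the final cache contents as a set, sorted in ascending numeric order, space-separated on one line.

FIFO simulation (capacity=2):
  1. access 73: MISS. Cache (old->new): [73]
  2. access 58: MISS. Cache (old->new): [73 58]
  3. access 73: HIT. Cache (old->new): [73 58]
  4. access 58: HIT. Cache (old->new): [73 58]
  5. access 62: MISS, evict 73. Cache (old->new): [58 62]
  6. access 73: MISS, evict 58. Cache (old->new): [62 73]
  7. access 73: HIT. Cache (old->new): [62 73]
  8. access 73: HIT. Cache (old->new): [62 73]
  9. access 58: MISS, evict 62. Cache (old->new): [73 58]
  10. access 73: HIT. Cache (old->new): [73 58]
  11. access 87: MISS, evict 73. Cache (old->new): [58 87]
  12. access 73: MISS, evict 58. Cache (old->new): [87 73]
  13. access 73: HIT. Cache (old->new): [87 73]
  14. access 58: MISS, evict 87. Cache (old->new): [73 58]
  15. access 58: HIT. Cache (old->new): [73 58]
  16. access 58: HIT. Cache (old->new): [73 58]
  17. access 87: MISS, evict 73. Cache (old->new): [58 87]
  18. access 87: HIT. Cache (old->new): [58 87]
  19. access 62: MISS, evict 58. Cache (old->new): [87 62]
  20. access 62: HIT. Cache (old->new): [87 62]
  21. access 87: HIT. Cache (old->new): [87 62]
  22. access 62: HIT. Cache (old->new): [87 62]
  23. access 62: HIT. Cache (old->new): [87 62]
  24. access 73: MISS, evict 87. Cache (old->new): [62 73]
  25. access 58: MISS, evict 62. Cache (old->new): [73 58]
  26. access 62: MISS, evict 73. Cache (old->new): [58 62]
  27. access 62: HIT. Cache (old->new): [58 62]
  28. access 62: HIT. Cache (old->new): [58 62]
  29. access 62: HIT. Cache (old->new): [58 62]
  30. access 73: MISS, evict 58. Cache (old->new): [62 73]
Total: 16 hits, 14 misses, 12 evictions

Answer: 62 73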